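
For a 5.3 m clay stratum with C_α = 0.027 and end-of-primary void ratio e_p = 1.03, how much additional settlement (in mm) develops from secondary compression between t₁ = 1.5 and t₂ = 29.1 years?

S_s ≈ 90.8 mm

Secondary compression: S_s = C_α·H/(1+e_p)·log₁₀(t₂/t₁)
S_s = 0.027×5.3/(1+1.03)×log₁₀(29.1/1.5)
    = 0.07049 × 1.288 = 0.09078 m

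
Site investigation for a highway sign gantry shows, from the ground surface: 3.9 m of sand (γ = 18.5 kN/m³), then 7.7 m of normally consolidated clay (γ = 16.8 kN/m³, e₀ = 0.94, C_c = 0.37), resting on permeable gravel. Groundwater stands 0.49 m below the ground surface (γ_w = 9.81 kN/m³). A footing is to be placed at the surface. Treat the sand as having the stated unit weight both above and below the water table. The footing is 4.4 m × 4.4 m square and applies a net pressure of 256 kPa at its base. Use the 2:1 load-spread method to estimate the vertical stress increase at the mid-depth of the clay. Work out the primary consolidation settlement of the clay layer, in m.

S_c ≈ 0.264 m

Mid-depth of clay below the ground surface: z = 3.9 + 7.7/2 = 7.75 m.
Total vertical stress at mid-clay: σ_v = 18.5×3.9 + 16.8×3.85 = 136.83 kPa.
Pore pressure: u = 9.81×(7.75 − 0.49) = 71.221 kPa.
Initial effective stress: σ'_0 = σ_v − u = 136.83 − 71.221 = 65.609 kPa.
Stress increase at mid-clay by the 2:1 spreading method:
Δσ = qBL/((B+z)(L+z)) = 256×4.4×4.4/((4.4+7.75)(4.4+7.75)) = 33.573 kPa
Final effective stress: σ'_f = σ'_0 + Δσ = 65.609 + 33.573 = 99.182 kPa.
Normally consolidated clay, so the full stress increment lies on the virgin compression line:
S_c = C_c·H/(1+e₀)·log₁₀(σ'_f/σ'_0) = 0.37×7.7/(1+0.94)×log₁₀(99.182/65.609)
    = 1.4686 × 0.17947 = 0.2636 m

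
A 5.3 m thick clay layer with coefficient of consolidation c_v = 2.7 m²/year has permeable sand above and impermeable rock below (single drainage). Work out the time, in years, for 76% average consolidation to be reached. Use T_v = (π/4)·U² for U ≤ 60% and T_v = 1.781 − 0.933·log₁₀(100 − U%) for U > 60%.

t ≈ 5.13 years

Drainage path length: H_d = H = 5.3 m (single drainage).
U > 60%: T_v = 1.781 − 0.933·log₁₀(100 − 76) = 0.49326.
t = T_v·H_d²/c_v = 0.49326×5.3²/2.7 = 5.132 years.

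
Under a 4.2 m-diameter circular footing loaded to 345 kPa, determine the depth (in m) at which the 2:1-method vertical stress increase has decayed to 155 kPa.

2:1 spreading — at depth z the loaded area has grown by z in each plan dimension:
qD²/(D+z)² = Δσ_z ⇒ z = D(√(q/Δσ_z) − 1) = 4.2×(√(345/155) − 1) = 2.066 m

z ≈ 2.07 m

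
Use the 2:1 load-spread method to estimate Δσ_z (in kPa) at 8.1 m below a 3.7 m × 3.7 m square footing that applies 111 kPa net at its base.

Δσ_z ≈ 10.9 kPa

By the 2:1 method the load spreads at 1 horizontal : 2 vertical, so at depth z the loaded area has grown by z in each plan dimension:
Δσ = qBL/((B+z)(L+z)) = 111×3.7×3.7/((3.7+8.1)(3.7+8.1)) = 10.913 kPa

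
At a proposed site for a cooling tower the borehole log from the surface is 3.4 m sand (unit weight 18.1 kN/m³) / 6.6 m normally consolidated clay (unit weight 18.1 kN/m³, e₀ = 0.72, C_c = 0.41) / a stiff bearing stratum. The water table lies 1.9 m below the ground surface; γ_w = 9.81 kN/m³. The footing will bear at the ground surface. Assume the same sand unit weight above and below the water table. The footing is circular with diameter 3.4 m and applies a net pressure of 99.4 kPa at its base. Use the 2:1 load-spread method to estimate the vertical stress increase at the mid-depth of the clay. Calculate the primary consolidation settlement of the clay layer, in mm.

S_c ≈ 96.6 mm

Mid-depth of clay below the ground surface: z = 3.4 + 6.6/2 = 6.7 m.
Total vertical stress at mid-clay: σ_v = 18.1×3.4 + 18.1×3.3 = 121.27 kPa.
Pore pressure: u = 9.81×(6.7 − 1.9) = 47.088 kPa.
Initial effective stress: σ'_0 = σ_v − u = 121.27 − 47.088 = 74.182 kPa.
Stress increase at mid-clay by the 2:1 spreading method:
Δσ ≈ qD²/(D+z)² = 99.4×3.4²/(3.4+6.7)² = 11.264 kPa
Final effective stress: σ'_f = σ'_0 + Δσ = 74.182 + 11.264 = 85.446 kPa.
Normally consolidated clay, so the full stress increment lies on the virgin compression line:
S_c = C_c·H/(1+e₀)·log₁₀(σ'_f/σ'_0) = 0.41×6.6/(1+0.72)×log₁₀(85.446/74.182)
    = 1.5733 × 0.061393 = 0.09659 m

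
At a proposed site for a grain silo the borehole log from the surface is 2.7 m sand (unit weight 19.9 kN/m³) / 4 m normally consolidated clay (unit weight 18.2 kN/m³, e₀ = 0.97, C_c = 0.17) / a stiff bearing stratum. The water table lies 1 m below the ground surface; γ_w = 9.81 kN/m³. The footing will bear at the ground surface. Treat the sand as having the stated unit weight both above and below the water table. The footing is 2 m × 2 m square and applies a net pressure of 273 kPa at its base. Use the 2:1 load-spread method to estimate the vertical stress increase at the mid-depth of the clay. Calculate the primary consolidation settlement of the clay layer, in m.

S_c ≈ 0.0559 m

Mid-depth of clay below the ground surface: z = 2.7 + 4/2 = 4.7 m.
Total vertical stress at mid-clay: σ_v = 19.9×2.7 + 18.2×2 = 90.13 kPa.
Pore pressure: u = 9.81×(4.7 − 1) = 36.297 kPa.
Initial effective stress: σ'_0 = σ_v − u = 90.13 − 36.297 = 53.833 kPa.
Stress increase at mid-clay by the 2:1 spreading method:
Δσ = qBL/((B+z)(L+z)) = 273×2×2/((2+4.7)(2+4.7)) = 24.326 kPa
Final effective stress: σ'_f = σ'_0 + Δσ = 53.833 + 24.326 = 78.159 kPa.
Normally consolidated clay, so the full stress increment lies on the virgin compression line:
S_c = C_c·H/(1+e₀)·log₁₀(σ'_f/σ'_0) = 0.17×4/(1+0.97)×log₁₀(78.159/53.833)
    = 0.34518 × 0.16193 = 0.05589 m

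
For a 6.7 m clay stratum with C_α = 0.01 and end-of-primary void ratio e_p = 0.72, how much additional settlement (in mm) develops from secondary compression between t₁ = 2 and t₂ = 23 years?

S_s ≈ 41.3 mm

Secondary compression: S_s = C_α·H/(1+e_p)·log₁₀(t₂/t₁)
S_s = 0.01×6.7/(1+0.72)×log₁₀(23/2)
    = 0.03895 × 1.061 = 0.04132 m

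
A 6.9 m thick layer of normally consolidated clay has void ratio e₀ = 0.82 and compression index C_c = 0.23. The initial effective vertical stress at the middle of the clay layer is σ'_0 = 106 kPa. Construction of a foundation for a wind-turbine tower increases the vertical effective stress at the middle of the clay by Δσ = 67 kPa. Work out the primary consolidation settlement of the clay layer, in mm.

S_c ≈ 186 mm

Final effective stress: σ'_f = σ'_0 + Δσ = 106 + 67 = 173 kPa.
Normally consolidated clay, so the full stress increment lies on the virgin compression line:
S_c = C_c·H/(1+e₀)·log₁₀(σ'_f/σ'_0) = 0.23×6.9/(1+0.82)×log₁₀(173/106)
    = 0.87198 × 0.21274 = 0.1855 m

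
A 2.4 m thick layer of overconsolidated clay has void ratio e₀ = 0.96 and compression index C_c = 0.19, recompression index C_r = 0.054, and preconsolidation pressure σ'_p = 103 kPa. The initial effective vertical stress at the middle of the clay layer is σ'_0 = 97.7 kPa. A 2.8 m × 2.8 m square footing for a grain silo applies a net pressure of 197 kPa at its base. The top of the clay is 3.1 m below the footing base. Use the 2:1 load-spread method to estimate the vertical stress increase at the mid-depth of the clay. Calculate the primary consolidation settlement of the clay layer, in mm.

S_c ≈ 23.7 mm

Mid-depth of clay below the footing base: z = 3.1 + 2.4/2 = 4.3 m.
Stress increase at mid-clay by the 2:1 spreading method:
Δσ = qBL/((B+z)(L+z)) = 197×2.8×2.8/((2.8+4.3)(2.8+4.3)) = 30.638 kPa
Final effective stress: σ'_f = 97.7 + 30.638 = 128.34 kPa.
σ'_f = 128.34 > σ'_p = 103 kPa, so the stress path crosses the preconsolidation pressure — recompression up to σ'_p, then virgin compression beyond:
S_c = H/(1+e₀)·[C_r·log₁₀(σ'_p/σ'_0) + C_c·log₁₀(σ'_f/σ'_p)]
    = 2.4/1.96 × [0.054×log₁₀(103/97.7) + 0.19×log₁₀(128.34/103)]
    = 1.2245 × [0.0012389 + 0.01815] = 0.02374 m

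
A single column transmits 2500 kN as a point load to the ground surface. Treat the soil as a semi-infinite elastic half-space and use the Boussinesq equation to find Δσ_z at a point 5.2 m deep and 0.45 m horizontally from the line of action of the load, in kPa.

Boussinesq vertical stress below a point load on an elastic half-space:
Δσ_z = 3P/(2πz²) · [1 + (r/z)²]^(−5/2)
r/z = 0.45/5.2 = 0.086538; [1+(r/z)²]^(−5/2) = 0.98152.
Δσ_z = 3×2500/(2π×5.2²) × 0.98152 = 44.144 × 0.98152 = 43.33 kPa

Δσ_z ≈ 43.3 kPa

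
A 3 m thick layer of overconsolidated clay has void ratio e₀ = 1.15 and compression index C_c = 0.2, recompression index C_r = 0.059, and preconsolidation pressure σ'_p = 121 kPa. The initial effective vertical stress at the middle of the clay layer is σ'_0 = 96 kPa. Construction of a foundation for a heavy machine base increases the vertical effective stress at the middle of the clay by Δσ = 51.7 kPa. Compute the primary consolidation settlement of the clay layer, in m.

Final effective stress: σ'_f = 96 + 51.7 = 147.7 kPa.
σ'_f = 147.7 > σ'_p = 121 kPa, so the stress path crosses the preconsolidation pressure — recompression up to σ'_p, then virgin compression beyond:
S_c = H/(1+e₀)·[C_r·log₁₀(σ'_p/σ'_0) + C_c·log₁₀(σ'_f/σ'_p)]
    = 3/2.15 × [0.059×log₁₀(121/96) + 0.2×log₁₀(147.7/121)]
    = 1.3953 × [0.0059303 + 0.017319] = 0.03244 m

S_c ≈ 0.0324 m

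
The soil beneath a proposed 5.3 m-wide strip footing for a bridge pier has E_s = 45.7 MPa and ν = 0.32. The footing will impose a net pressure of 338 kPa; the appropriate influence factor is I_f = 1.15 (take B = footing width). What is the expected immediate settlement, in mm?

S_e ≈ 40.5 mm

Immediate (elastic) settlement: S_e = q·B·(1−ν²)/E_s · I_f.
E_s = 45.7 MPa = 45700 kPa.
S_e = 338 × 5.3 × (1 − 0.32²) / 45700 × 1.15
    = 338 × 5.3 × 0.8976 / 45700 × 1.15
    = 0.04046 m = 40.46 mm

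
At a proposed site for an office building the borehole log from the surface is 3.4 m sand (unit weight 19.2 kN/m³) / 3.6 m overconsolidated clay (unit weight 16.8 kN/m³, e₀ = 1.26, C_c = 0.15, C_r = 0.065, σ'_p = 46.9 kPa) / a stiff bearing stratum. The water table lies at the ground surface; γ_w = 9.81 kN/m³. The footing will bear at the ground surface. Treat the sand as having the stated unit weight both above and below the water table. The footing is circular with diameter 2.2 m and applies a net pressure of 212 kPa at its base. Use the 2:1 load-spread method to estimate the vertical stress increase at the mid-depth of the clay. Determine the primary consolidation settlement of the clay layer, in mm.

S_c ≈ 33.4 mm

Mid-depth of clay below the ground surface: z = 3.4 + 3.6/2 = 5.2 m.
Total vertical stress at mid-clay: σ_v = 19.2×3.4 + 16.8×1.8 = 95.52 kPa.
Pore pressure: u = 9.81×(5.2 − 0) = 51.012 kPa.
Initial effective stress: σ'_0 = σ_v − u = 95.52 − 51.012 = 44.508 kPa.
Stress increase at mid-clay by the 2:1 spreading method:
Δσ ≈ qD²/(D+z)² = 212×2.2²/(2.2+5.2)² = 18.738 kPa
Final effective stress: σ'_f = 44.508 + 18.738 = 63.246 kPa.
σ'_f = 63.246 > σ'_p = 46.9 kPa, so the stress path crosses the preconsolidation pressure — recompression up to σ'_p, then virgin compression beyond:
S_c = H/(1+e₀)·[C_r·log₁₀(σ'_p/σ'_0) + C_c·log₁₀(σ'_f/σ'_p)]
    = 3.6/2.26 × [0.065×log₁₀(46.9/44.508) + 0.15×log₁₀(63.246/46.9)]
    = 1.5929 × [0.0014778 + 0.019479] = 0.03338 m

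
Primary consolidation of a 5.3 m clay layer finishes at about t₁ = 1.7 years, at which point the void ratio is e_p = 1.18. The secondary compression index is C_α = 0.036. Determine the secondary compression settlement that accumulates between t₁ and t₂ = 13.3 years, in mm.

Secondary compression: S_s = C_α·H/(1+e_p)·log₁₀(t₂/t₁)
S_s = 0.036×5.3/(1+1.18)×log₁₀(13.3/1.7)
    = 0.08752 × 0.8934 = 0.07819 m

S_s ≈ 78.2 mm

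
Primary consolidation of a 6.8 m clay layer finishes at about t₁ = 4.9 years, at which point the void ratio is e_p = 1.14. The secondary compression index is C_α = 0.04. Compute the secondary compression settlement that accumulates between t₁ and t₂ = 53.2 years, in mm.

S_s ≈ 132 mm

Secondary compression: S_s = C_α·H/(1+e_p)·log₁₀(t₂/t₁)
S_s = 0.04×6.8/(1+1.14)×log₁₀(53.2/4.9)
    = 0.1271 × 1.036 = 0.1316 m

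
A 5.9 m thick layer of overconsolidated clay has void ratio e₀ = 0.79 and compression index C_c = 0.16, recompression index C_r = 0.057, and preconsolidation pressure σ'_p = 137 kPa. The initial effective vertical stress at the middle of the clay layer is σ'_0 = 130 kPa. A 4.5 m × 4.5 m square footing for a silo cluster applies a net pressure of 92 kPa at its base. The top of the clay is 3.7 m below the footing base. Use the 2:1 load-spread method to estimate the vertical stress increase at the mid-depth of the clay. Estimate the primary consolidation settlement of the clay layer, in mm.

Mid-depth of clay below the footing base: z = 3.7 + 5.9/2 = 6.65 m.
Stress increase at mid-clay by the 2:1 spreading method:
Δσ = qBL/((B+z)(L+z)) = 92×4.5×4.5/((4.5+6.65)(4.5+6.65)) = 14.985 kPa
Final effective stress: σ'_f = 130 + 14.985 = 144.99 kPa.
σ'_f = 144.99 > σ'_p = 137 kPa, so the stress path crosses the preconsolidation pressure — recompression up to σ'_p, then virgin compression beyond:
S_c = H/(1+e₀)·[C_r·log₁₀(σ'_p/σ'_0) + C_c·log₁₀(σ'_f/σ'_p)]
    = 5.9/1.79 × [0.057×log₁₀(137/130) + 0.16×log₁₀(144.99/137)]
    = 3.2961 × [0.0012983 + 0.0039388] = 0.01726 m

S_c ≈ 17.3 mm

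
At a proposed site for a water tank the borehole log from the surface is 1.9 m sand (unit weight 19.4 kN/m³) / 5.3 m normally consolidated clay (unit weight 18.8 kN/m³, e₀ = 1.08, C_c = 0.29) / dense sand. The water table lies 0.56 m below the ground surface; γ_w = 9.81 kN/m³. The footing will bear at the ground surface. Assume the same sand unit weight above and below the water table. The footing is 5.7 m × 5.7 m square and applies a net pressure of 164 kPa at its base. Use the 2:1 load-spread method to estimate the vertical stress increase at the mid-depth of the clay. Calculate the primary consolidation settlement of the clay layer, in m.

S_c ≈ 0.233 m

Mid-depth of clay below the ground surface: z = 1.9 + 5.3/2 = 4.55 m.
Total vertical stress at mid-clay: σ_v = 19.4×1.9 + 18.8×2.65 = 86.68 kPa.
Pore pressure: u = 9.81×(4.55 − 0.56) = 39.142 kPa.
Initial effective stress: σ'_0 = σ_v − u = 86.68 − 39.142 = 47.538 kPa.
Stress increase at mid-clay by the 2:1 spreading method:
Δσ = qBL/((B+z)(L+z)) = 164×5.7×5.7/((5.7+4.55)(5.7+4.55)) = 50.716 kPa
Final effective stress: σ'_f = σ'_0 + Δσ = 47.538 + 50.716 = 98.254 kPa.
Normally consolidated clay, so the full stress increment lies on the virgin compression line:
S_c = C_c·H/(1+e₀)·log₁₀(σ'_f/σ'_0) = 0.29×5.3/(1+1.08)×log₁₀(98.254/47.538)
    = 0.73894 × 0.31531 = 0.233 m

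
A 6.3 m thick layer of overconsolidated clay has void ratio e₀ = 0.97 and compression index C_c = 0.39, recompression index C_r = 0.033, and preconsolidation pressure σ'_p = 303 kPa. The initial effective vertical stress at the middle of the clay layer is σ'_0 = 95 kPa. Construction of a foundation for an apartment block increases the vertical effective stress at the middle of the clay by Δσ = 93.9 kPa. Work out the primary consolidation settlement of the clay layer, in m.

Final effective stress: σ'_f = 95 + 93.9 = 188.9 kPa.
σ'_f = 188.9 ≤ σ'_p = 303 kPa, so the clay remains overconsolidated and only the recompression index applies:
S_c = C_r·H/(1+e₀)·log₁₀(σ'_f/σ'_0) = 0.033×6.3/1.97×log₁₀(188.9/95)
    = 0.10553 × 0.29851 = 0.0315 m

S_c ≈ 0.0315 m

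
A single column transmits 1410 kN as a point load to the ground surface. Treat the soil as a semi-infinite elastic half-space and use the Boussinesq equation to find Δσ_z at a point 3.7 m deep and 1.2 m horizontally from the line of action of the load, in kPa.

Δσ_z ≈ 38.3 kPa

Boussinesq vertical stress below a point load on an elastic half-space:
Δσ_z = 3P/(2πz²) · [1 + (r/z)²]^(−5/2)
r/z = 1.2/3.7 = 0.32432; [1+(r/z)²]^(−5/2) = 0.77877.
Δσ_z = 3×1410/(2π×3.7²) × 0.77877 = 49.176 × 0.77877 = 38.3 kPa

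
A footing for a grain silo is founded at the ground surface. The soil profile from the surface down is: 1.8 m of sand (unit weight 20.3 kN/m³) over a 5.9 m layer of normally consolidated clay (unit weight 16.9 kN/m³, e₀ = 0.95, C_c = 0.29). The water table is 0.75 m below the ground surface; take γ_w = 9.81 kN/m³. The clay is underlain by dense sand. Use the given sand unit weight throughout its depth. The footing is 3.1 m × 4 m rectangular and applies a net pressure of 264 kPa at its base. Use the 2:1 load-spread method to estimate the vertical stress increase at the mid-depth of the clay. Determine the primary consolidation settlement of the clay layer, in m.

S_c ≈ 0.266 m

Mid-depth of clay below the ground surface: z = 1.8 + 5.9/2 = 4.75 m.
Total vertical stress at mid-clay: σ_v = 20.3×1.8 + 16.9×2.95 = 86.395 kPa.
Pore pressure: u = 9.81×(4.75 − 0.75) = 39.24 kPa.
Initial effective stress: σ'_0 = σ_v − u = 86.395 − 39.24 = 47.155 kPa.
Stress increase at mid-clay by the 2:1 spreading method:
Δσ = qBL/((B+z)(L+z)) = 264×3.1×4/((3.1+4.75)(4+4.75)) = 47.659 kPa
Final effective stress: σ'_f = σ'_0 + Δσ = 47.155 + 47.659 = 94.814 kPa.
Normally consolidated clay, so the full stress increment lies on the virgin compression line:
S_c = C_c·H/(1+e₀)·log₁₀(σ'_f/σ'_0) = 0.29×5.9/(1+0.95)×log₁₀(94.814/47.155)
    = 0.87744 × 0.30334 = 0.2662 m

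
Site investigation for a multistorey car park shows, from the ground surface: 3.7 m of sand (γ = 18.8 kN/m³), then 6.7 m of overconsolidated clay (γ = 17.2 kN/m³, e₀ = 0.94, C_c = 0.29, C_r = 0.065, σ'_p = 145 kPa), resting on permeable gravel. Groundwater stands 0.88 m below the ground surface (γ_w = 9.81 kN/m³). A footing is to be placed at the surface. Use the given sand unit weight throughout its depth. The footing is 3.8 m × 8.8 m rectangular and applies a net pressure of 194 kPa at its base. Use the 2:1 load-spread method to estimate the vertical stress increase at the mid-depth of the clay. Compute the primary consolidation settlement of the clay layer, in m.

S_c ≈ 0.0437 m

Mid-depth of clay below the ground surface: z = 3.7 + 6.7/2 = 7.05 m.
Total vertical stress at mid-clay: σ_v = 18.8×3.7 + 17.2×3.35 = 127.18 kPa.
Pore pressure: u = 9.81×(7.05 − 0.88) = 60.528 kPa.
Initial effective stress: σ'_0 = σ_v − u = 127.18 − 60.528 = 66.652 kPa.
Stress increase at mid-clay by the 2:1 spreading method:
Δσ = qBL/((B+z)(L+z)) = 194×3.8×8.8/((3.8+7.05)(8.8+7.05)) = 37.723 kPa
Final effective stress: σ'_f = 66.652 + 37.723 = 104.38 kPa.
σ'_f = 104.38 ≤ σ'_p = 145 kPa, so the clay remains overconsolidated and only the recompression index applies:
S_c = C_r·H/(1+e₀)·log₁₀(σ'_f/σ'_0) = 0.065×6.7/1.94×log₁₀(104.38/66.652)
    = 0.22448 × 0.1948 = 0.04373 m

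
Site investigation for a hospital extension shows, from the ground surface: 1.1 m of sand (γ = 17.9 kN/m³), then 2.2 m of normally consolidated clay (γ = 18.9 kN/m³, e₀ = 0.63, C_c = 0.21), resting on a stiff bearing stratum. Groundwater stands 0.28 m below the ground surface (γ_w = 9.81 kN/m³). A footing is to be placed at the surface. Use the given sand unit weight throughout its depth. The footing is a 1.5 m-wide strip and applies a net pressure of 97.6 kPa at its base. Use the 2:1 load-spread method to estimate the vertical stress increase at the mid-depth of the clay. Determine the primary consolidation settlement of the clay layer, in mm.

Mid-depth of clay below the ground surface: z = 1.1 + 2.2/2 = 2.2 m.
Total vertical stress at mid-clay: σ_v = 17.9×1.1 + 18.9×1.1 = 40.48 kPa.
Pore pressure: u = 9.81×(2.2 − 0.28) = 18.835 kPa.
Initial effective stress: σ'_0 = σ_v − u = 40.48 − 18.835 = 21.645 kPa.
Stress increase at mid-clay by the 2:1 spreading method:
Δσ = qB/(B+z) = 97.6×1.5/(1.5+2.2) = 39.568 kPa
Final effective stress: σ'_f = σ'_0 + Δσ = 21.645 + 39.568 = 61.213 kPa.
Normally consolidated clay, so the full stress increment lies on the virgin compression line:
S_c = C_c·H/(1+e₀)·log₁₀(σ'_f/σ'_0) = 0.21×2.2/(1+0.63)×log₁₀(61.213/21.645)
    = 0.28344 × 0.45149 = 0.128 m

S_c ≈ 128 mm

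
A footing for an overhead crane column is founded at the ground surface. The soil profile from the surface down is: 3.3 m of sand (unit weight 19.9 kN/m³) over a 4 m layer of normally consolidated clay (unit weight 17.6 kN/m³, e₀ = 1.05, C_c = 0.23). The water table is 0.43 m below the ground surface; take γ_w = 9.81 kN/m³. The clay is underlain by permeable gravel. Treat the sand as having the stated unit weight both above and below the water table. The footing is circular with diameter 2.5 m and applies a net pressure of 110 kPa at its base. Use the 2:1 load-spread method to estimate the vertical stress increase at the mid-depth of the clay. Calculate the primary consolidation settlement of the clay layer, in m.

S_c ≈ 0.0376 m

Mid-depth of clay below the ground surface: z = 3.3 + 4/2 = 5.3 m.
Total vertical stress at mid-clay: σ_v = 19.9×3.3 + 17.6×2 = 100.87 kPa.
Pore pressure: u = 9.81×(5.3 − 0.43) = 47.775 kPa.
Initial effective stress: σ'_0 = σ_v − u = 100.87 − 47.775 = 53.095 kPa.
Stress increase at mid-clay by the 2:1 spreading method:
Δσ ≈ qD²/(D+z)² = 110×2.5²/(2.5+5.3)² = 11.3 kPa
Final effective stress: σ'_f = σ'_0 + Δσ = 53.095 + 11.3 = 64.395 kPa.
Normally consolidated clay, so the full stress increment lies on the virgin compression line:
S_c = C_c·H/(1+e₀)·log₁₀(σ'_f/σ'_0) = 0.23×4/(1+1.05)×log₁₀(64.395/53.095)
    = 0.44878 × 0.083799 = 0.03761 m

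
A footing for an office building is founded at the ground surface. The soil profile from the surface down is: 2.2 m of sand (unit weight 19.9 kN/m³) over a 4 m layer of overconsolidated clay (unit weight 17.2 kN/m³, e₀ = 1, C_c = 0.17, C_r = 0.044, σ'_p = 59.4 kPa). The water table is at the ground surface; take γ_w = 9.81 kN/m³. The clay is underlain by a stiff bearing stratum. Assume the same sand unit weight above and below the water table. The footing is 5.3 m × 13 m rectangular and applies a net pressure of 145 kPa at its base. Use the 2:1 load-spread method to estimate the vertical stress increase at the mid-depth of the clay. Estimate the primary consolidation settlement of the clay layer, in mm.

S_c ≈ 92.2 mm

Mid-depth of clay below the ground surface: z = 2.2 + 4/2 = 4.2 m.
Total vertical stress at mid-clay: σ_v = 19.9×2.2 + 17.2×2 = 78.18 kPa.
Pore pressure: u = 9.81×(4.2 − 0) = 41.202 kPa.
Initial effective stress: σ'_0 = σ_v − u = 78.18 − 41.202 = 36.978 kPa.
Stress increase at mid-clay by the 2:1 spreading method:
Δσ = qBL/((B+z)(L+z)) = 145×5.3×13/((5.3+4.2)(13+4.2)) = 61.141 kPa
Final effective stress: σ'_f = 36.978 + 61.141 = 98.119 kPa.
σ'_f = 98.119 > σ'_p = 59.4 kPa, so the stress path crosses the preconsolidation pressure — recompression up to σ'_p, then virgin compression beyond:
S_c = H/(1+e₀)·[C_r·log₁₀(σ'_p/σ'_0) + C_c·log₁₀(σ'_f/σ'_p)]
    = 4/2 × [0.044×log₁₀(59.4/36.978) + 0.17×log₁₀(98.119/59.4)]
    = 2 × [0.0090571 + 0.037054] = 0.09222 m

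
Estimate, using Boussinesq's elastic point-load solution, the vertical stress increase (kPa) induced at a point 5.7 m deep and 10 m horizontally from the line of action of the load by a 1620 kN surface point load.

Boussinesq vertical stress below a point load on an elastic half-space:
Δσ_z = 3P/(2πz²) · [1 + (r/z)²]^(−5/2)
r/z = 10/5.7 = 1.7544; [1+(r/z)²]^(−5/2) = 0.029779.
Δσ_z = 3×1620/(2π×5.7²) × 0.029779 = 23.807 × 0.029779 = 0.7089 kPa

Δσ_z ≈ 0.709 kPa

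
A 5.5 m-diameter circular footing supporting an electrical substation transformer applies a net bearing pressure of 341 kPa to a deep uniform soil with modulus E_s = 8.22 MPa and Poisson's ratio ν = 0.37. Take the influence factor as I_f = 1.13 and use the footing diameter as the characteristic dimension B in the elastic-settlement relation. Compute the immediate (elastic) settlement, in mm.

S_e ≈ 223 mm

Immediate (elastic) settlement: S_e = q·B·(1−ν²)/E_s · I_f.
E_s = 8.22 MPa = 8220 kPa.
S_e = 341 × 5.5 × (1 − 0.37²) / 8220 × 1.13
    = 341 × 5.5 × 0.8631 / 8220 × 1.13
    = 0.2225 m = 222.5 mm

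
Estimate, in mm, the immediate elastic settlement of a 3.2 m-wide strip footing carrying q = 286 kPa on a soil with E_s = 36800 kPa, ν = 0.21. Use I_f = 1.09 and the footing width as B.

Immediate (elastic) settlement: S_e = q·B·(1−ν²)/E_s · I_f.
S_e = 286 × 3.2 × (1 − 0.21²) / 36800 × 1.09
    = 286 × 3.2 × 0.9559 / 36800 × 1.09
    = 0.02591 m = 25.91 mm

S_e ≈ 25.9 mm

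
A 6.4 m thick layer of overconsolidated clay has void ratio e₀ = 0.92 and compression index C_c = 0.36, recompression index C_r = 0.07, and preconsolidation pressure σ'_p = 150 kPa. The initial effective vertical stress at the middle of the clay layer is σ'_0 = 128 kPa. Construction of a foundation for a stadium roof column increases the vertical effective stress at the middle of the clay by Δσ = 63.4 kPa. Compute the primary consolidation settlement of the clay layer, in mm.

Final effective stress: σ'_f = 128 + 63.4 = 191.4 kPa.
σ'_f = 191.4 > σ'_p = 150 kPa, so the stress path crosses the preconsolidation pressure — recompression up to σ'_p, then virgin compression beyond:
S_c = H/(1+e₀)·[C_r·log₁₀(σ'_p/σ'_0) + C_c·log₁₀(σ'_f/σ'_p)]
    = 6.4/1.92 × [0.07×log₁₀(150/128) + 0.36×log₁₀(191.4/150)]
    = 3.3333 × [0.0048217 + 0.038106] = 0.1431 m

S_c ≈ 143 mm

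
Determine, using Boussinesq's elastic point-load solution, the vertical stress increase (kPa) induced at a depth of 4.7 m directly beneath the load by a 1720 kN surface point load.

Boussinesq vertical stress below a point load on an elastic half-space:
Δσ_z = 3P/(2πz²) · [1 + (r/z)²]^(−5/2)
r/z = 0/4.7 = 0; [1+(r/z)²]^(−5/2) = 1.
Δσ_z = 3×1720/(2π×4.7²) × 1 = 37.177 × 1 = 37.18 kPa

Δσ_z ≈ 37.2 kPa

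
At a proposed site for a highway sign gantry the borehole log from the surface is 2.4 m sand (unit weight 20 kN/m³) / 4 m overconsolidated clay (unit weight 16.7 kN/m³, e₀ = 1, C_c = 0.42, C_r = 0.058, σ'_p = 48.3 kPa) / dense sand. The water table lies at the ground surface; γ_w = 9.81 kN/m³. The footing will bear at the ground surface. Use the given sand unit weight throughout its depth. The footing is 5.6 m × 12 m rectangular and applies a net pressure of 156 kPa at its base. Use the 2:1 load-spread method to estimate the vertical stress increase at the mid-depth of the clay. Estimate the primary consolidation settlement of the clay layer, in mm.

Mid-depth of clay below the ground surface: z = 2.4 + 4/2 = 4.4 m.
Total vertical stress at mid-clay: σ_v = 20×2.4 + 16.7×2 = 81.4 kPa.
Pore pressure: u = 9.81×(4.4 − 0) = 43.164 kPa.
Initial effective stress: σ'_0 = σ_v − u = 81.4 − 43.164 = 38.236 kPa.
Stress increase at mid-clay by the 2:1 spreading method:
Δσ = qBL/((B+z)(L+z)) = 156×5.6×12/((5.6+4.4)(12+4.4)) = 63.922 kPa
Final effective stress: σ'_f = 38.236 + 63.922 = 102.16 kPa.
σ'_f = 102.16 > σ'_p = 48.3 kPa, so the stress path crosses the preconsolidation pressure — recompression up to σ'_p, then virgin compression beyond:
S_c = H/(1+e₀)·[C_r·log₁₀(σ'_p/σ'_0) + C_c·log₁₀(σ'_f/σ'_p)]
    = 4/2 × [0.058×log₁₀(48.3/38.236) + 0.42×log₁₀(102.16/48.3)]
    = 2 × [0.0058855 + 0.13664] = 0.2851 m

S_c ≈ 285 mm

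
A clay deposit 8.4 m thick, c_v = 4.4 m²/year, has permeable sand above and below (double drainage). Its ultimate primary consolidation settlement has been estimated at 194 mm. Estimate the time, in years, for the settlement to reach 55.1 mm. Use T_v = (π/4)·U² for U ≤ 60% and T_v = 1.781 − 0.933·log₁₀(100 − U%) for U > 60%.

Drainage path length: H_d = H/2 = 4.2 m (double drainage).
U = S(t)/S_ult = 55.1/194 = 0.284.
U ≤ 60%: T_v = (π/4)·U² = (π/4)×0.28402² = 0.063356.
t = T_v·H_d²/c_v = 0.063356×4.2²/4.4 = 0.254 years.

t ≈ 0.254 years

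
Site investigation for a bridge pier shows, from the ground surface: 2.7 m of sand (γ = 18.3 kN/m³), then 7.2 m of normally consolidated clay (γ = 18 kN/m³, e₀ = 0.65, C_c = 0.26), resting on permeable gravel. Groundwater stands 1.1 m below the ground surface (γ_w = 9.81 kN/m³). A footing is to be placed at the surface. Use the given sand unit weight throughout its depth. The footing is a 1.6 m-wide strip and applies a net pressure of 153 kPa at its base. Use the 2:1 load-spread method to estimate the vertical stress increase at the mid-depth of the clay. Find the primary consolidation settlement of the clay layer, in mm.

S_c ≈ 197 mm

Mid-depth of clay below the ground surface: z = 2.7 + 7.2/2 = 6.3 m.
Total vertical stress at mid-clay: σ_v = 18.3×2.7 + 18×3.6 = 114.21 kPa.
Pore pressure: u = 9.81×(6.3 − 1.1) = 51.012 kPa.
Initial effective stress: σ'_0 = σ_v − u = 114.21 − 51.012 = 63.198 kPa.
Stress increase at mid-clay by the 2:1 spreading method:
Δσ = qB/(B+z) = 153×1.6/(1.6+6.3) = 30.987 kPa
Final effective stress: σ'_f = σ'_0 + Δσ = 63.198 + 30.987 = 94.185 kPa.
Normally consolidated clay, so the full stress increment lies on the virgin compression line:
S_c = C_c·H/(1+e₀)·log₁₀(σ'_f/σ'_0) = 0.26×7.2/(1+0.65)×log₁₀(94.185/63.198)
    = 1.1345 × 0.17328 = 0.1966 m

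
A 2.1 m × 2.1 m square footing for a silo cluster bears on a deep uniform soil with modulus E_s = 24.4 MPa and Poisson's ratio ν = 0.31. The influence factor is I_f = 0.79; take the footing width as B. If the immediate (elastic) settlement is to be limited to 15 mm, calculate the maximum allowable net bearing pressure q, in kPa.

q ≈ 244 kPa

E_s = 24.4 MPa = 24400 kPa.
S_e = q·B·(1−ν²)/E_s · I_f  ⇒  q = S_e·E_s / (B·(1−ν²)·I_f).
q = 0.015 × 24400 / (2.1 × 0.9039 × 0.79) = 244.1 kPa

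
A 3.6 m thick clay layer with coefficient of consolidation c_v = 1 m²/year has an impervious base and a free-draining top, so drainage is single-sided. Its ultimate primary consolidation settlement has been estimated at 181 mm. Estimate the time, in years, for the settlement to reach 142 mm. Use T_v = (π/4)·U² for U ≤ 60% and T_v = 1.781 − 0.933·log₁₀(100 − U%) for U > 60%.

Drainage path length: H_d = H = 3.6 m (single drainage).
U = S(t)/S_ult = 142/181 = 0.7845.
U > 60%: T_v = 1.781 − 0.933·log₁₀(100 − 78.453) = 0.53695.
t = T_v·H_d²/c_v = 0.53695×3.6²/1 = 6.959 years.

t ≈ 6.96 years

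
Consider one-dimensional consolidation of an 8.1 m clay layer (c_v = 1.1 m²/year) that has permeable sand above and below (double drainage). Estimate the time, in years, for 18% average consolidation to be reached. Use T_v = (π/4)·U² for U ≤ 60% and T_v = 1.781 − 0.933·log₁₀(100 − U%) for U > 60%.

t ≈ 0.379 years

Drainage path length: H_d = H/2 = 4.05 m (double drainage).
U ≤ 60%: T_v = (π/4)·U² = (π/4)×0.18² = 0.025447.
t = T_v·H_d²/c_v = 0.025447×4.05²/1.1 = 0.3794 years.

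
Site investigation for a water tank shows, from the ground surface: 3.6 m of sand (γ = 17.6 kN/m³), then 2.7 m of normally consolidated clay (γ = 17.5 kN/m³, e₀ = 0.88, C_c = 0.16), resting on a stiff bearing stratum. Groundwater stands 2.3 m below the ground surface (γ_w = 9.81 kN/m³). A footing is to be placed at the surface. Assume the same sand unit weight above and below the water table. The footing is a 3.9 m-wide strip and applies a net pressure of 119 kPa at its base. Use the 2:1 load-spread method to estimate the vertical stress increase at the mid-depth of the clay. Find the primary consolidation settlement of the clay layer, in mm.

Mid-depth of clay below the ground surface: z = 3.6 + 2.7/2 = 4.95 m.
Total vertical stress at mid-clay: σ_v = 17.6×3.6 + 17.5×1.35 = 86.985 kPa.
Pore pressure: u = 9.81×(4.95 − 2.3) = 25.997 kPa.
Initial effective stress: σ'_0 = σ_v − u = 86.985 − 25.997 = 60.988 kPa.
Stress increase at mid-clay by the 2:1 spreading method:
Δσ = qB/(B+z) = 119×3.9/(3.9+4.95) = 52.441 kPa
Final effective stress: σ'_f = σ'_0 + Δσ = 60.988 + 52.441 = 113.43 kPa.
Normally consolidated clay, so the full stress increment lies on the virgin compression line:
S_c = C_c·H/(1+e₀)·log₁₀(σ'_f/σ'_0) = 0.16×2.7/(1+0.88)×log₁₀(113.43/60.988)
    = 0.22979 × 0.26948 = 0.06192 m

S_c ≈ 61.9 mm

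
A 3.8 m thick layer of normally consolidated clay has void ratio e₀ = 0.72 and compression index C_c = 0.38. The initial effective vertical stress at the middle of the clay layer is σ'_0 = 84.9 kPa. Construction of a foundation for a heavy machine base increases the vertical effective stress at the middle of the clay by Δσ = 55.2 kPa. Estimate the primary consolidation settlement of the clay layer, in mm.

S_c ≈ 183 mm

Final effective stress: σ'_f = σ'_0 + Δσ = 84.9 + 55.2 = 140.1 kPa.
Normally consolidated clay, so the full stress increment lies on the virgin compression line:
S_c = C_c·H/(1+e₀)·log₁₀(σ'_f/σ'_0) = 0.38×3.8/(1+0.72)×log₁₀(140.1/84.9)
    = 0.83953 × 0.21753 = 0.1826 m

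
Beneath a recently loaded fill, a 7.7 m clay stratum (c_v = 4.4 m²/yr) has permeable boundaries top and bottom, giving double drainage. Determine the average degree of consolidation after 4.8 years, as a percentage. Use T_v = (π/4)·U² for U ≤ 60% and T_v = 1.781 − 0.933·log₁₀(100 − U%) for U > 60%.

U ≈ 97.6 %

Drainage path length: H_d = H/2 = 3.85 m (double drainage).
T_v = c_v·t/H_d² = 4.4×4.8/3.85² = 1.4249.
T_v = 1.4249 corresponds to the U > 60% branch:
U = 1 − 10^((1.781 − T_v)/0.933)/100 = 0.9759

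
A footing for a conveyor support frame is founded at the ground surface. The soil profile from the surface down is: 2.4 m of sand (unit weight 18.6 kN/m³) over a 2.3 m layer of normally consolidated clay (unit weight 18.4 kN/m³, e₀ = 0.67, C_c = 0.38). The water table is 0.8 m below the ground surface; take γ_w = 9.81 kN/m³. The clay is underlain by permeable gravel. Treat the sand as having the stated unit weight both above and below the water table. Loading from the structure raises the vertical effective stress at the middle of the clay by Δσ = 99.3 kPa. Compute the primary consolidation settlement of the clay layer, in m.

Mid-depth of clay below the ground surface: z = 2.4 + 2.3/2 = 3.55 m.
Total vertical stress at mid-clay: σ_v = 18.6×2.4 + 18.4×1.15 = 65.8 kPa.
Pore pressure: u = 9.81×(3.55 − 0.8) = 26.978 kPa.
Initial effective stress: σ'_0 = σ_v − u = 65.8 − 26.978 = 38.822 kPa.
Final effective stress: σ'_f = σ'_0 + Δσ = 38.822 + 99.3 = 138.12 kPa.
Normally consolidated clay, so the full stress increment lies on the virgin compression line:
S_c = C_c·H/(1+e₀)·log₁₀(σ'_f/σ'_0) = 0.38×2.3/(1+0.67)×log₁₀(138.12/38.822)
    = 0.52335 × 0.55118 = 0.2885 m

S_c ≈ 0.288 m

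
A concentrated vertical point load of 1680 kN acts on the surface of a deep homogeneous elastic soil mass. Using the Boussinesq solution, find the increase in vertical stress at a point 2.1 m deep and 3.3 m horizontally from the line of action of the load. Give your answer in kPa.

Boussinesq vertical stress below a point load on an elastic half-space:
Δσ_z = 3P/(2πz²) · [1 + (r/z)²]^(−5/2)
r/z = 3.3/2.1 = 1.5714; [1+(r/z)²]^(−5/2) = 0.044603.
Δσ_z = 3×1680/(2π×2.1²) × 0.044603 = 181.89 × 0.044603 = 8.113 kPa

Δσ_z ≈ 8.11 kPa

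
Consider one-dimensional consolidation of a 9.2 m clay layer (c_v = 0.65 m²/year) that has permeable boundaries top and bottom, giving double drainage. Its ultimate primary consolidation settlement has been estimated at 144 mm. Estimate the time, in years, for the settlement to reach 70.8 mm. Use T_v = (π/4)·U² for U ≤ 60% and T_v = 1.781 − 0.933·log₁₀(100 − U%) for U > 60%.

t ≈ 6.18 years

Drainage path length: H_d = H/2 = 4.6 m (double drainage).
U = S(t)/S_ult = 70.8/144 = 0.4917.
U ≤ 60%: T_v = (π/4)·U² = (π/4)×0.49167² = 0.18986.
t = T_v·H_d²/c_v = 0.18986×4.6²/0.65 = 6.181 years.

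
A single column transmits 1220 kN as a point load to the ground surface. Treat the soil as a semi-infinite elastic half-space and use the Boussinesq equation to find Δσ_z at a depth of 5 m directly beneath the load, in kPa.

Boussinesq vertical stress below a point load on an elastic half-space:
Δσ_z = 3P/(2πz²) · [1 + (r/z)²]^(−5/2)
r/z = 0/5 = 0; [1+(r/z)²]^(−5/2) = 1.
Δσ_z = 3×1220/(2π×5²) × 1 = 23.3 × 1 = 23.3 kPa

Δσ_z ≈ 23.3 kPa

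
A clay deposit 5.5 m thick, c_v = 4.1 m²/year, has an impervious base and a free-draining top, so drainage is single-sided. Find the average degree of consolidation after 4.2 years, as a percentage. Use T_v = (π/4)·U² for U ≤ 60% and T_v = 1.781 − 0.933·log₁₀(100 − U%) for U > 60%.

Drainage path length: H_d = H = 5.5 m (single drainage).
T_v = c_v·t/H_d² = 4.1×4.2/5.5² = 0.56926.
T_v = 0.56926 corresponds to the U > 60% branch:
U = 1 − 10^((1.781 − T_v)/0.933)/100 = 0.801

U ≈ 80.1 %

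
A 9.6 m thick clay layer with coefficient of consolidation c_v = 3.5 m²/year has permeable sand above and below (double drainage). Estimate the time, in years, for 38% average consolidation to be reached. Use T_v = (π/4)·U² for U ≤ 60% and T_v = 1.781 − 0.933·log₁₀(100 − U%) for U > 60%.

Drainage path length: H_d = H/2 = 4.8 m (double drainage).
U ≤ 60%: T_v = (π/4)·U² = (π/4)×0.38² = 0.11341.
t = T_v·H_d²/c_v = 0.11341×4.8²/3.5 = 0.7466 years.

t ≈ 0.747 years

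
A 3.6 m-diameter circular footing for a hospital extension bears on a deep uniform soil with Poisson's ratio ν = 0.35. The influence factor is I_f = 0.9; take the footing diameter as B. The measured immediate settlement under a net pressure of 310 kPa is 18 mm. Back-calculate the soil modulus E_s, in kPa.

S_e = q·B·(1−ν²)/E_s · I_f  ⇒  E_s = q·B·(1−ν²)·I_f / S_e.
E_s = 310 × 3.6 × 0.8775 × 0.9 / 0.018 = 48960 kPa

E_s ≈ 49000 kPa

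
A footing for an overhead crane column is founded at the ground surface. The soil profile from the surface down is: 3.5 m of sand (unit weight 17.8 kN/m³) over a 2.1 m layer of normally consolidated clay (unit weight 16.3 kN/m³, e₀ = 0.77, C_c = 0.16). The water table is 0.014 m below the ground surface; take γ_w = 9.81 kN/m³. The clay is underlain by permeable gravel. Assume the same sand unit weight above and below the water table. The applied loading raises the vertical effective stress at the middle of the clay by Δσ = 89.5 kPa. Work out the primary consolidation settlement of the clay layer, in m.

Mid-depth of clay below the ground surface: z = 3.5 + 2.1/2 = 4.55 m.
Total vertical stress at mid-clay: σ_v = 17.8×3.5 + 16.3×1.05 = 79.415 kPa.
Pore pressure: u = 9.81×(4.55 − 0.014) = 44.498 kPa.
Initial effective stress: σ'_0 = σ_v − u = 79.415 − 44.498 = 34.917 kPa.
Final effective stress: σ'_f = σ'_0 + Δσ = 34.917 + 89.5 = 124.42 kPa.
Normally consolidated clay, so the full stress increment lies on the virgin compression line:
S_c = C_c·H/(1+e₀)·log₁₀(σ'_f/σ'_0) = 0.16×2.1/(1+0.77)×log₁₀(124.42/34.917)
    = 0.18983 × 0.55185 = 0.1048 m

S_c ≈ 0.105 m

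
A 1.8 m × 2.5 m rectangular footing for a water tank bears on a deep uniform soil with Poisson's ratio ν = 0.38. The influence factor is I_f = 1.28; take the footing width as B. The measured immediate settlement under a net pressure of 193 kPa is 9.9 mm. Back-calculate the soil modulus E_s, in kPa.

E_s ≈ 38400 kPa

S_e = q·B·(1−ν²)/E_s · I_f  ⇒  E_s = q·B·(1−ν²)·I_f / S_e.
E_s = 193 × 1.8 × 0.8556 × 1.28 / 0.0099 = 38430 kPa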